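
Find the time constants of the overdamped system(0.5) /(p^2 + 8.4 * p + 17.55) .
Overdamped: real poles at -4.5, -3.9. τ = -1/pole → τ₁ = 0.2222, τ₂ = 0.2564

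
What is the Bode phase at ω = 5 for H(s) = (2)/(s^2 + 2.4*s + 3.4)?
Substitute s = j*5: H(j5) = -0.0707547 - 0.0393082j.
∠H(j5) = atan2(Im, Re) = atan2(-0.0393082, -0.0707547) = -150.95°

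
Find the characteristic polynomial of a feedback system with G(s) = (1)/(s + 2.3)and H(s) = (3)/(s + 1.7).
Characteristic poly = G_den * H_den + G_num * H_num = (s^2 + 4*s + 3.91) + (3) = s^2 + 4*s + 6.91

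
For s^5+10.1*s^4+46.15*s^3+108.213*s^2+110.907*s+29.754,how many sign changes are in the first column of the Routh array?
Routh array:
s^5: [1, 46.15, 110.907]; s^4: [10.1, 108.213, 29.754]; s^3: [35.4358, 107.961]; s^2: [77.4417, 29.754]; s^1: [94.3462]; s^0: [29.754]
First column: [1, 10.1, 35.4358, 77.4417, 94.3462, 29.754]. Sign changes = 0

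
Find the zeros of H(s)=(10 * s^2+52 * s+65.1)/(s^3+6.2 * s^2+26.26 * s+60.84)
Set numerator = 0: 10*s^2 + 52*s + 65.1 = 10*(s + 3.1)(s + 2.1) = 0 → Zeros: -2.1, -3.1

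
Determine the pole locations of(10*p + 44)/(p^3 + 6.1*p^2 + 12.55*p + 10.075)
Set denominator = 0: p^3 + 6.1*p^2 + 12.55*p + 10.075 = (p + 3.1)(p^2 + 3*p + 3.25) = 0 → Poles: -1.5 + 1j, -1.5 - 1j, -3.1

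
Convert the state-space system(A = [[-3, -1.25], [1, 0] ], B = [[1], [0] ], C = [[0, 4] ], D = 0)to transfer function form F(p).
F(p) = C(pI - A)⁻¹B + D.
Characteristic polynomial det(pI - A) = p^2 + 3*p + 1.25.
Numerator from C·adj(pI-A)·B + D·det(pI-A) = 4.
F(p) = (4)/(p^2 + 3*p + 1.25)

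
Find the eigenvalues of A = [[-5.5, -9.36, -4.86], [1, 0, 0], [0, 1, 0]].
Eigenvalues solve det(λI - A) = 0.
Characteristic polynomial: λ^3 + 5.5*λ^2 + 9.36*λ + 4.86 = 0.
Factor: (λ + 1)(λ + 1.8)(λ + 2.7) = 0.
Roots: -1, -1.8, -2.7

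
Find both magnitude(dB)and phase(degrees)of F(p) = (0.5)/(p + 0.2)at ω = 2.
Substitute p = j*2: F(j2) = 0.0247525 - 0.247525j.
|F| = 20*log₁₀(sqrt(Re²+Im²)) = -12.08 dB.
∠F = atan2(Im, Re) = -84.29°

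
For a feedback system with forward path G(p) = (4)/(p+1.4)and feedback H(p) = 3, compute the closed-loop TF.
Closed-loop T = G/(1+GH).
Numerator: G_num * H_den = 4.
Denominator: G_den * H_den + G_num * H_num = (p + 1.4) + (12) = p + 13.4.
T(p) = (4)/(p + 13.4)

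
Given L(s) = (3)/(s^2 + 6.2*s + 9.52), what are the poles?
Set denominator = 0: s^2 + 6.2*s + 9.52 = (s + 2.8)(s + 3.4) = 0 → Poles: -2.8, -3.4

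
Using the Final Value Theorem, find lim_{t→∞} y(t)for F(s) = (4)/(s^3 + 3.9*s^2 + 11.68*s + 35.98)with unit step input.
FVT: lim_{t→∞} y(t) = lim_{s→0} s*Y(s) where Y(s) = F(s)/s.
= lim_{s→0} F(s) = F(0) = num(0)/den(0) = 4/35.98 = 0.1112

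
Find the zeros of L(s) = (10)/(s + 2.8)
Numerator is a nonzero constant (10) → Zeros: none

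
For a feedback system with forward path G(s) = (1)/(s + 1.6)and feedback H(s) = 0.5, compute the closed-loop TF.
Closed-loop T = G/(1+GH).
Numerator: G_num * H_den = 1.
Denominator: G_den * H_den + G_num * H_num = (s + 1.6) + (0.5) = s + 2.1.
T(s) = (1)/(s + 2.1)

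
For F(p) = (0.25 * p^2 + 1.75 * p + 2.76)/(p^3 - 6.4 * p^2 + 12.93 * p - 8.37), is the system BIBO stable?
Denominator: p^3 - 6.4*p^2 + 12.93*p - 8.37 = (p - 3.1)(p - 1.5)(p - 1.8). Poles: 1.5, 1.8, 3.1. All Re(p)<0: No (unstable)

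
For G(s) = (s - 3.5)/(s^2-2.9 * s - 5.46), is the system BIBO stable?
Denominator: s^2 - 2.9*s - 5.46 = (s - 4.2)(s + 1.3). Poles: -1.3, 4.2. All Re(p)<0: No (unstable)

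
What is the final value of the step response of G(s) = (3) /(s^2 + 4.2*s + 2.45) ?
FVT: lim_{t→∞} y(t) = lim_{s→0} s*Y(s) where Y(s) = G(s)/s.
= lim_{s→0} G(s) = G(0) = num(0)/den(0) = 3/2.45 = 1.224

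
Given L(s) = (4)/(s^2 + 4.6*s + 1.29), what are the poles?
Set denominator = 0: s^2 + 4.6*s + 1.29 = (s + 0.3)(s + 4.3) = 0 → Poles: -0.3, -4.3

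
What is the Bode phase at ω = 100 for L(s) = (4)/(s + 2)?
Substitute s = j*100: L(j100) = 0.00079968 - 0.039984j.
∠L(j100) = atan2(Im, Re) = atan2(-0.039984, 0.00079968) = -88.85°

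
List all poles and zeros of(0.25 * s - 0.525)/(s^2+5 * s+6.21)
Set denominator = 0: s^2 + 5*s + 6.21 = (s + 2.7)(s + 2.3) = 0 → Poles: -2.3, -2.7
Set numerator = 0: 0.25*s - 0.525 = 0 → Zeros: 2.1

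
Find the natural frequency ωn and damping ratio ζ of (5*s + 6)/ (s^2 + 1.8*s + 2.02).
Underdamped: complex pole -0.9 + 1.1j. ωn = |pole| = 1.421, ζ = -Re(pole)/ωn = 0.6332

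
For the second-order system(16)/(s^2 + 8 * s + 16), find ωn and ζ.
Standard form: ωn²/(s²+2ζωn·s+ωn²).
const=16=ωn² → ωn=4, s coeff=8=2ζωn → ζ=1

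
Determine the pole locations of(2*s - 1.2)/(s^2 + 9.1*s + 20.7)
Set denominator = 0: s^2 + 9.1*s + 20.7 = (s + 4.6)(s + 4.5) = 0 → Poles: -4.5, -4.6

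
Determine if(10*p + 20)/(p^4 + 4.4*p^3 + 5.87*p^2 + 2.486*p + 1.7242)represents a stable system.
Denominator: p^4 + 4.4*p^3 + 5.87*p^2 + 2.486*p + 1.7242 = (p^2 + 0.2*p + 0.37)(p^2 + 4.2*p + 4.66). Poles: -0.1 + 0.6j, -0.1 - 0.6j, -2.1 + 0.5j, -2.1 - 0.5j. All Re(p)<0: Yes (stable)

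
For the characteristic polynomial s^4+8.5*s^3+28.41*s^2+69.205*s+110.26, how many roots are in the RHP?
s^4 + 8.5*s^3 + 28.41*s^2 + 69.205*s + 110.26 = (s + 3.7)(s + 4)(s^2 + 0.8*s + 7.45). Poles: -0.4 + 2.7j, -0.4 - 2.7j, -3.7, -4. RHP poles (Re>0): 0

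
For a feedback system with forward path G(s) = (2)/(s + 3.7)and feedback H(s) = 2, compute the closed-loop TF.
Closed-loop T = G/(1+GH).
Numerator: G_num * H_den = 2.
Denominator: G_den * H_den + G_num * H_num = (s + 3.7) + (4) = s + 7.7.
T(s) = (2)/(s + 7.7)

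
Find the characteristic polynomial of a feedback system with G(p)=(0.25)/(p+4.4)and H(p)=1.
Characteristic poly = G_den * H_den + G_num * H_num = (p + 4.4) + (0.25) = p + 4.65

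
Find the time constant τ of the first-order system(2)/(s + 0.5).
First-order system: τ = -1/pole. Pole = -0.5. τ = -1/(-0.5) = 2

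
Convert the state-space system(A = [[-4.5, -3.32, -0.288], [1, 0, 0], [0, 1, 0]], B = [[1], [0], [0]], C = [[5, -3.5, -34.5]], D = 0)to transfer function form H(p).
H(p) = C(pI - A)⁻¹B + D.
Characteristic polynomial det(pI - A) = p^3 + 4.5*p^2 + 3.32*p + 0.288.
Numerator from C·adj(pI-A)·B + D·det(pI-A) = 5*p^2 - 3.5*p - 34.5.
H(p) = (5*p^2 - 3.5*p - 34.5)/(p^3 + 4.5*p^2 + 3.32*p + 0.288)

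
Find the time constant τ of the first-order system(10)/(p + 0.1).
First-order system: τ = -1/pole. Pole = -0.1. τ = -1/(-0.1) = 10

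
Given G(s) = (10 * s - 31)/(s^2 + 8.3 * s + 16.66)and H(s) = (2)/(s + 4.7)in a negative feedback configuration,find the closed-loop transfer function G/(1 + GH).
Closed-loop T = G/(1+GH).
Numerator: G_num * H_den = 10*s^2 + 16*s - 145.7.
Denominator: G_den * H_den + G_num * H_num = (s^3 + 13*s^2 + 55.67*s + 78.302) + (20*s - 62) = s^3 + 13*s^2 + 75.67*s + 16.302.
T(s) = (10*s^2 + 16*s - 145.7)/(s^3 + 13*s^2 + 75.67*s + 16.302)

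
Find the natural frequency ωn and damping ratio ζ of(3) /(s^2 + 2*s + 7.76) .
Underdamped: complex pole -1 + 2.6j. ωn = |pole| = 2.786, ζ = -Re(pole)/ωn = 0.359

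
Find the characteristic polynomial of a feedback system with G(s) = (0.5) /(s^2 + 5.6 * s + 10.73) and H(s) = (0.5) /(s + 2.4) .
Characteristic poly = G_den * H_den + G_num * H_num = (s^3 + 8*s^2 + 24.17*s + 25.752) + (0.25) = s^3 + 8*s^2 + 24.17*s + 26.002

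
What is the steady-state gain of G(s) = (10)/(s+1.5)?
DC gain = G(0) = num(0)/den(0) = 10/1.5 = 6.667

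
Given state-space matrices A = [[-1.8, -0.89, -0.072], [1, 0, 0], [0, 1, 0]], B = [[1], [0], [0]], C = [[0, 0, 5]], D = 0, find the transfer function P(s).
P(s) = C(sI - A)⁻¹B + D.
Characteristic polynomial det(sI - A) = s^3 + 1.8*s^2 + 0.89*s + 0.072.
Numerator from C·adj(sI-A)·B + D·det(sI-A) = 5.
P(s) = (5)/(s^3 + 1.8*s^2 + 0.89*s + 0.072)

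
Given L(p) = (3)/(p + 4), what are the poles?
Set denominator = 0: p + 4 = 0 → Poles: -4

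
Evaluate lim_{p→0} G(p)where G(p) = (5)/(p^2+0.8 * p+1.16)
DC gain = G(0) = num(0)/den(0) = 5/1.16 = 4.31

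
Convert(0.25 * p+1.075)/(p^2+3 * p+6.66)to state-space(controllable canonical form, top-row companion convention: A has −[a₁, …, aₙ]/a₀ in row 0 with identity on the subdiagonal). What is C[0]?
Reachable canonical form: C = numerator coefficients (right-aligned, zero-padded to length n).
num = 0.25*p + 1.075, C = [[0.25, 1.075]].
C[0] = 0.25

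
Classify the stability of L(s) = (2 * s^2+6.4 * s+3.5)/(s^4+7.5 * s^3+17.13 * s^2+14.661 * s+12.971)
Denominator: s^4 + 7.5*s^3 + 17.13*s^2 + 14.661*s + 12.971 = (s + 3.4)(s + 3.5)(s^2 + 0.6*s + 1.09). Poles: -0.3 + 1j, -0.3 - 1j, -3.4, -3.5. Stable (all poles in LHP)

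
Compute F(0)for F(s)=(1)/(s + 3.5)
DC gain = F(0) = num(0)/den(0) = 1/3.5 = 0.2857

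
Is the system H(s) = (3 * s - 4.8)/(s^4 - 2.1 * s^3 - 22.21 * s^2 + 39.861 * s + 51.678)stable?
Denominator: s^4 - 2.1*s^3 - 22.21*s^2 + 39.861*s + 51.678 = (s - 4.5)(s + 4.4)(s + 0.9)(s - 2.9). Poles: -0.9, -4.4, 2.9, 4.5. All Re(p)<0: No (unstable)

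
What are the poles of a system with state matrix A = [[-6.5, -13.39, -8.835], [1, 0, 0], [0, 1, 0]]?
Eigenvalues solve det(λI - A) = 0.
Characteristic polynomial: λ^3 + 6.5*λ^2 + 13.39*λ + 8.835 = 0.
Factor: (λ + 1.9)(λ + 3.1)(λ + 1.5) = 0.
Roots: -1.5, -1.9, -3.1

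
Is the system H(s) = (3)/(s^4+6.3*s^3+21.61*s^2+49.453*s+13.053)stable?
Denominator: s^4 + 6.3*s^3 + 21.61*s^2 + 49.453*s + 13.053 = (s + 3.8)(s + 0.3)(s^2 + 2.2*s + 11.45). Poles: -0.3, -1.1 + 3.2j, -1.1 - 3.2j, -3.8. All Re(p)<0: Yes (stable)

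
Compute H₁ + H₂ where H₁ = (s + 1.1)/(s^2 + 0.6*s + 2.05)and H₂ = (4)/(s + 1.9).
Parallel: H = H₁ + H₂ = (n₁·d₂ + n₂·d₁)/(d₁·d₂).
n₁·d₂ = s^2 + 3*s + 2.09. n₂·d₁ = 4*s^2 + 2.4*s + 8.2. Sum = 5*s^2 + 5.4*s + 10.29. d₁·d₂ = s^3 + 2.5*s^2 + 3.19*s + 3.895.
H(s) = (5*s^2 + 5.4*s + 10.29)/(s^3 + 2.5*s^2 + 3.19*s + 3.895)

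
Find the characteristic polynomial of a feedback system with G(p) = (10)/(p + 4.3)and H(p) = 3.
Characteristic poly = G_den * H_den + G_num * H_num = (p + 4.3) + (30) = p + 34.3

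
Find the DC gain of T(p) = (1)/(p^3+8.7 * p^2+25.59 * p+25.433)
DC gain = T(0) = num(0)/den(0) = 1/25.433 = 0.03932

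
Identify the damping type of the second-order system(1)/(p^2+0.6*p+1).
Standard form: ωn²/(p²+2ζωn·p+ωn²) gives ωn=1, ζ=0.3.
Underdamped (ζ = 0.3 < 1)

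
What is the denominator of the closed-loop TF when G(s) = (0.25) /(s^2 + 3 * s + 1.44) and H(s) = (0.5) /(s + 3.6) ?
Characteristic poly = G_den * H_den + G_num * H_num = (s^3 + 6.6*s^2 + 12.24*s + 5.184) + (0.125) = s^3 + 6.6*s^2 + 12.24*s + 5.309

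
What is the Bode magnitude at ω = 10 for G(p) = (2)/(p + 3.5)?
Substitute p = j*10: G(j10) = 0.0623608 - 0.178174j.
|G(j10)| = sqrt(Re² + Im²) = 0.1888.
20*log₁₀(0.1888) = -14.48 dB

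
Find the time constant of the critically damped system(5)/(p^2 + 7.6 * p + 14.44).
Critically damped (ζ = 1): repeated real pole at -3.8, -3.8. τ = -1/pole = 0.2632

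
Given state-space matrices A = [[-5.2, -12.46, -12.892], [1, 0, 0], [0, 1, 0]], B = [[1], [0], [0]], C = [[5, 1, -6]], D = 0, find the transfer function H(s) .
H(s) = C(sI - A)⁻¹B + D.
Characteristic polynomial det(sI - A) = s^3 + 5.2*s^2 + 12.46*s + 12.892.
Numerator from C·adj(sI-A)·B + D·det(sI-A) = 5*s^2 + s - 6.
H(s) = (5*s^2 + s - 6)/(s^3 + 5.2*s^2 + 12.46*s + 12.892)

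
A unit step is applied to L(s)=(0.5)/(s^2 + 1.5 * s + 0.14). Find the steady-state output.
FVT: lim_{t→∞} y(t) = lim_{s→0} s*Y(s) where Y(s) = L(s)/s.
= lim_{s→0} L(s) = L(0) = num(0)/den(0) = 0.5/0.14 = 3.571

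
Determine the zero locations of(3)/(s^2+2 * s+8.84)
Numerator is a nonzero constant (3) → Zeros: none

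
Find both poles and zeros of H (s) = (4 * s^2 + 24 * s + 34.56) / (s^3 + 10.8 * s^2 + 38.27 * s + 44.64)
Set denominator = 0: s^3 + 10.8*s^2 + 38.27*s + 44.64 = (s + 3.2)(s + 4.5)(s + 3.1) = 0 → Poles: -3.1, -3.2, -4.5
Set numerator = 0: 4*s^2 + 24*s + 34.56 = 4*(s + 2.4)(s + 3.6) = 0 → Zeros: -2.4, -3.6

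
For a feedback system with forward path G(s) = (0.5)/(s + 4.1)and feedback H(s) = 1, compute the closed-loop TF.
Closed-loop T = G/(1+GH).
Numerator: G_num * H_den = 0.5.
Denominator: G_den * H_den + G_num * H_num = (s + 4.1) + (0.5) = s + 4.6.
T(s) = (0.5)/(s + 4.6)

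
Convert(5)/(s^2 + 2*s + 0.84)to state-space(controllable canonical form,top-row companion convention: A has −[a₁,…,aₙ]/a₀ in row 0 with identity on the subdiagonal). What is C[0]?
Reachable canonical form: C = numerator coefficients (right-aligned, zero-padded to length n).
num = 5, C = [[0, 5]].
C[0] = 0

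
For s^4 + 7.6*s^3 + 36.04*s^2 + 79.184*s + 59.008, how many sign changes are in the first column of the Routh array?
Routh array:
s^4: [1, 36.04, 59.008]; s^3: [7.6, 79.184]; s^2: [25.6211, 59.008]; s^1: [61.6804]; s^0: [59.008]
First column: [1, 7.6, 25.6211, 61.6804, 59.008]. Sign changes = 0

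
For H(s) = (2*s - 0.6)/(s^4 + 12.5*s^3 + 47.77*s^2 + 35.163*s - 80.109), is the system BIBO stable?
Denominator: s^4 + 12.5*s^3 + 47.77*s^2 + 35.163*s - 80.109 = (s - 0.9)(s + 4.6)(s + 4.3)(s + 4.5). Poles: -4.3, -4.5, -4.6, 0.9. All Re(p)<0: No (unstable)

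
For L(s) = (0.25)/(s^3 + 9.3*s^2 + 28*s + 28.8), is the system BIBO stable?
Denominator: s^3 + 9.3*s^2 + 28*s + 28.8 = (s + 4.5)(s^2 + 4.8*s + 6.4). Poles: -2.4 + 0.8j, -2.4 - 0.8j, -4.5. All Re(p)<0: Yes (stable)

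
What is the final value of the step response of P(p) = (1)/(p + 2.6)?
FVT: lim_{t→∞} y(t) = lim_{p→0} p*Y(p) where Y(p) = P(p)/p.
= lim_{p→0} P(p) = P(0) = num(0)/den(0) = 1/2.6 = 0.3846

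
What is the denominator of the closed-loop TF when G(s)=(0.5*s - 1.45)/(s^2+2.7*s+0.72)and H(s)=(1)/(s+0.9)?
Characteristic poly = G_den * H_den + G_num * H_num = (s^3 + 3.6*s^2 + 3.15*s + 0.648) + (0.5*s - 1.45) = s^3 + 3.6*s^2 + 3.65*s - 0.802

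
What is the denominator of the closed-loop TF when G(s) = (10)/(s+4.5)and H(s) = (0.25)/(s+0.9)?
Characteristic poly = G_den * H_den + G_num * H_num = (s^2 + 5.4*s + 4.05) + (2.5) = s^2 + 5.4*s + 6.55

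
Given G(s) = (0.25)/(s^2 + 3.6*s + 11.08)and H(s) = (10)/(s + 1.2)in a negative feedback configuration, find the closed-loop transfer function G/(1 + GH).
Closed-loop T = G/(1+GH).
Numerator: G_num * H_den = 0.25*s + 0.3.
Denominator: G_den * H_den + G_num * H_num = (s^3 + 4.8*s^2 + 15.4*s + 13.296) + (2.5) = s^3 + 4.8*s^2 + 15.4*s + 15.796.
T(s) = (0.25*s + 0.3)/(s^3 + 4.8*s^2 + 15.4*s + 15.796)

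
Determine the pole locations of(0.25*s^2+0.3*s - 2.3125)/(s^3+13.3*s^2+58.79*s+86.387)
Set denominator = 0: s^3 + 13.3*s^2 + 58.79*s + 86.387 = (s + 4.3)(s + 4.1)(s + 4.9) = 0 → Poles: -4.1, -4.3, -4.9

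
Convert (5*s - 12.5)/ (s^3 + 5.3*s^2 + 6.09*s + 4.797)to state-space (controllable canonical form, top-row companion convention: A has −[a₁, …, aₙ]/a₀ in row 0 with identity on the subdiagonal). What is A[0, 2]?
Reachable canonical form for den = s^3 + 5.3*s^2 + 6.09*s + 4.797: top row of A = -[a₁,a₂,...,aₙ]/a₀, ones on the subdiagonal, zeros elsewhere.
A = [[-5.3, -6.09, -4.797], [1, 0, 0], [0, 1, 0]].
A[0,2] = -4.797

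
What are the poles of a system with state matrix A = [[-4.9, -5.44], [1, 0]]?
Eigenvalues solve det(λI - A) = 0.
Characteristic polynomial: λ^2 + 4.9*λ + 5.44 = 0.
Factor: (λ + 3.2)(λ + 1.7) = 0.
Roots: -1.7, -3.2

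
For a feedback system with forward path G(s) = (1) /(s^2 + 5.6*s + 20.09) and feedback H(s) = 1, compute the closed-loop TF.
Closed-loop T = G/(1+GH).
Numerator: G_num * H_den = 1.
Denominator: G_den * H_den + G_num * H_num = (s^2 + 5.6*s + 20.09) + (1) = s^2 + 5.6*s + 21.09.
T(s) = (1)/(s^2 + 5.6*s + 21.09)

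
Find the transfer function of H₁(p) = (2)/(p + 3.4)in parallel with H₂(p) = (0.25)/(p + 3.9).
Parallel: H = H₁ + H₂ = (n₁·d₂ + n₂·d₁)/(d₁·d₂).
n₁·d₂ = 2*p + 7.8. n₂·d₁ = 0.25*p + 0.85. Sum = 2.25*p + 8.65. d₁·d₂ = p^2 + 7.3*p + 13.26.
H(p) = (2.25*p + 8.65)/(p^2 + 7.3*p + 13.26)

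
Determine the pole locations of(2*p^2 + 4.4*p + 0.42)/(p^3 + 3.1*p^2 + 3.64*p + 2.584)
Set denominator = 0: p^3 + 3.1*p^2 + 3.64*p + 2.584 = (p + 1.9)(p^2 + 1.2*p + 1.36) = 0 → Poles: -0.6 + 1j, -0.6 - 1j, -1.9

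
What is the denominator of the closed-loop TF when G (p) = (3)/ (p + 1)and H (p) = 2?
Characteristic poly = G_den * H_den + G_num * H_num = (p + 1) + (6) = p + 7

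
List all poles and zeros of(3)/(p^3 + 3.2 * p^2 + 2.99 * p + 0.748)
Set denominator = 0: p^3 + 3.2*p^2 + 2.99*p + 0.748 = (p + 0.4)(p + 1.7)(p + 1.1) = 0 → Poles: -0.4, -1.1, -1.7
Numerator is a nonzero constant (3) → Zeros: none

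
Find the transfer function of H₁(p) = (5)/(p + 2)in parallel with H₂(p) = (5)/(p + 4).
Parallel: H = H₁ + H₂ = (n₁·d₂ + n₂·d₁)/(d₁·d₂).
n₁·d₂ = 5*p + 20. n₂·d₁ = 5*p + 10. Sum = 10*p + 30. d₁·d₂ = p^2 + 6*p + 8.
H(p) = (10*p + 30)/(p^2 + 6*p + 8)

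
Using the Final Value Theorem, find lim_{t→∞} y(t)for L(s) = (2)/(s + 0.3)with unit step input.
FVT: lim_{t→∞} y(t) = lim_{s→0} s*Y(s) where Y(s) = L(s)/s.
= lim_{s→0} L(s) = L(0) = num(0)/den(0) = 2/0.3 = 6.667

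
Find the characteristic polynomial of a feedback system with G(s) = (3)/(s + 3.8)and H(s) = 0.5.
Characteristic poly = G_den * H_den + G_num * H_num = (s + 3.8) + (1.5) = s + 5.3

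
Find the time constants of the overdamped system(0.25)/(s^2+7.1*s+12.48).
Overdamped: real poles at -3.2, -3.9. τ = -1/pole → τ₁ = 0.3125, τ₂ = 0.2564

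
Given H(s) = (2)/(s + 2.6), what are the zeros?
Numerator is a nonzero constant (2) → Zeros: none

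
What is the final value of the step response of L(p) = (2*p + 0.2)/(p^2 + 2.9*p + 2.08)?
FVT: lim_{t→∞} y(t) = lim_{p→0} p*Y(p) where Y(p) = L(p)/p.
= lim_{p→0} L(p) = L(0) = num(0)/den(0) = 0.2/2.08 = 0.09615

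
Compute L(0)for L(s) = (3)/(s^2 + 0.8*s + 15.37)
DC gain = L(0) = num(0)/den(0) = 3/15.37 = 0.1952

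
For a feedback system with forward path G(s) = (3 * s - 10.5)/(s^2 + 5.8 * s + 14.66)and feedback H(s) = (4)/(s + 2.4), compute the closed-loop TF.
Closed-loop T = G/(1+GH).
Numerator: G_num * H_den = 3*s^2 - 3.3*s - 25.2.
Denominator: G_den * H_den + G_num * H_num = (s^3 + 8.2*s^2 + 28.58*s + 35.184) + (12*s - 42) = s^3 + 8.2*s^2 + 40.58*s - 6.816.
T(s) = (3*s^2 - 3.3*s - 25.2)/(s^3 + 8.2*s^2 + 40.58*s - 6.816)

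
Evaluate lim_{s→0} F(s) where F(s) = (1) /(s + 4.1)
DC gain = F(0) = num(0)/den(0) = 1/4.1 = 0.2439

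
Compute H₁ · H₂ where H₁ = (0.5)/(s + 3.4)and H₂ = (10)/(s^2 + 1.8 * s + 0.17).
Series: H = H₁ · H₂ = (n₁·n₂)/(d₁·d₂).
Num: n₁·n₂ = 5. Den: d₁·d₂ = s^3 + 5.2*s^2 + 6.29*s + 0.578.
H(s) = (5)/(s^3 + 5.2*s^2 + 6.29*s + 0.578)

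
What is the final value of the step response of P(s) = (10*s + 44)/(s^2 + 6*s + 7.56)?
FVT: lim_{t→∞} y(t) = lim_{s→0} s*Y(s) where Y(s) = P(s)/s.
= lim_{s→0} P(s) = P(0) = num(0)/den(0) = 44/7.56 = 5.82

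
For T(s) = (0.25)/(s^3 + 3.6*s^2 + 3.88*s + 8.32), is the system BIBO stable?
Denominator: s^3 + 3.6*s^2 + 3.88*s + 8.32 = (s + 3.2)(s^2 + 0.4*s + 2.6). Poles: -0.2 + 1.6j, -0.2 - 1.6j, -3.2. All Re(p)<0: Yes (stable)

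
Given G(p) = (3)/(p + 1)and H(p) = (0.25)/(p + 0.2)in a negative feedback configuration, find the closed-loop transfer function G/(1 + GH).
Closed-loop T = G/(1+GH).
Numerator: G_num * H_den = 3*p + 0.6.
Denominator: G_den * H_den + G_num * H_num = (p^2 + 1.2*p + 0.2) + (0.75) = p^2 + 1.2*p + 0.95.
T(p) = (3*p + 0.6)/(p^2 + 1.2*p + 0.95)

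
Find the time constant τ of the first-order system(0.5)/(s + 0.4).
First-order system: τ = -1/pole. Pole = -0.4. τ = -1/(-0.4) = 2.5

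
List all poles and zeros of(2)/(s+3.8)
Set denominator = 0: s + 3.8 = 0 → Poles: -3.8
Numerator is a nonzero constant (2) → Zeros: none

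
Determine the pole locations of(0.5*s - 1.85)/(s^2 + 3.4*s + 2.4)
Set denominator = 0: s^2 + 3.4*s + 2.4 = (s + 2.4)(s + 1) = 0 → Poles: -1, -2.4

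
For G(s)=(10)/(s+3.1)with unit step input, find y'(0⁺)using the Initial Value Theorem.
IVT: y'(0⁺) = lim_{s→∞} s²·Y(s) = lim_{s→∞} s·G(s).
deg(num) = 0, deg(den) = 1, relative degree = 1, so s·G(s) → (leading num)/(leading den) = 10/1 = 10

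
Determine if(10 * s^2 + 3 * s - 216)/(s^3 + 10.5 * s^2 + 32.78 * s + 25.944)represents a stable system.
Denominator: s^3 + 10.5*s^2 + 32.78*s + 25.944 = (s + 1.2)(s + 4.7)(s + 4.6). Poles: -1.2, -4.6, -4.7. All Re(p)<0: Yes (stable)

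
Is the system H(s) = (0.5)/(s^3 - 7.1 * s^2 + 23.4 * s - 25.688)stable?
Denominator: s^3 - 7.1*s^2 + 23.4*s - 25.688 = (s - 1.9)(s^2 - 5.2*s + 13.52). Poles: 1.9, 2.6 + 2.6j, 2.6 - 2.6j. All Re(p)<0: No (unstable)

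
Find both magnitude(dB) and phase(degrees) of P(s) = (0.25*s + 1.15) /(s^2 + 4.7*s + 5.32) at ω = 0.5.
Substitute s = j*0.5: P(j0.5) = 0.196118 - 0.0662479j.
|P| = 20*log₁₀(sqrt(Re²+Im²)) = -13.68 dB.
∠P = atan2(Im, Re) = -18.66°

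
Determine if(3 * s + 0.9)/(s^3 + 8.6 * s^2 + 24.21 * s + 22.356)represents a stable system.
Denominator: s^3 + 8.6*s^2 + 24.21*s + 22.356 = (s + 2.3)(s + 2.7)(s + 3.6). Poles: -2.3, -2.7, -3.6. All Re(p)<0: Yes (stable)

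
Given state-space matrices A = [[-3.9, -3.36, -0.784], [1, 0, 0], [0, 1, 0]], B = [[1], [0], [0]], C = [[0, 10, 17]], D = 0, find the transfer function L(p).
L(p) = C(pI - A)⁻¹B + D.
Characteristic polynomial det(pI - A) = p^3 + 3.9*p^2 + 3.36*p + 0.784.
Numerator from C·adj(pI-A)·B + D·det(pI-A) = 10*p + 17.
L(p) = (10*p + 17)/(p^3 + 3.9*p^2 + 3.36*p + 0.784)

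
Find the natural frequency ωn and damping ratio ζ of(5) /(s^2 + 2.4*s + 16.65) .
Underdamped: complex pole -1.2 + 3.9j. ωn = |pole| = 4.08, ζ = -Re(pole)/ωn = 0.2941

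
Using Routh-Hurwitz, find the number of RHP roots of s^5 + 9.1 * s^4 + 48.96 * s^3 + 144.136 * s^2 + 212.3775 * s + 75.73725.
Routh array:
s^5: [1, 48.96, 212.3775]; s^4: [9.1, 144.136, 75.73725]; s^3: [33.1209, 204.055]; s^2: [88.0717, 75.73725]; s^1: [175.572]; s^0: [75.73725]
First column: [1, 9.1, 33.1209, 88.0717, 175.572, 75.73725]. Sign changes = RHP roots = 0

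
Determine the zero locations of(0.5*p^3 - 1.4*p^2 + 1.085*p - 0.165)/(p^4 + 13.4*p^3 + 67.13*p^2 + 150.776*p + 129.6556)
Set numerator = 0: 0.5*p^3 - 1.4*p^2 + 1.085*p - 0.165 = 0.5*(p - 0.2)(p - 1.1)(p - 1.5) = 0 → Zeros: 0.2, 1.1, 1.5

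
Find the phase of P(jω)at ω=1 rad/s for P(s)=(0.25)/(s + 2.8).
Substitute s = j*1: P(j1) = 0.0791855 - 0.0282805j.
∠P(j1) = atan2(Im, Re) = atan2(-0.0282805, 0.0791855) = -19.65°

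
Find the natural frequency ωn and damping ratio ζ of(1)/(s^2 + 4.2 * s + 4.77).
Underdamped: complex pole -2.1 + 0.6j. ωn = |pole| = 2.184, ζ = -Re(pole)/ωn = 0.9615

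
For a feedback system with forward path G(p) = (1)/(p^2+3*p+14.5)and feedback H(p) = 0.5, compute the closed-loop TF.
Closed-loop T = G/(1+GH).
Numerator: G_num * H_den = 1.
Denominator: G_den * H_den + G_num * H_num = (p^2 + 3*p + 14.5) + (0.5) = p^2 + 3*p + 15.
T(p) = (1)/(p^2 + 3*p + 15)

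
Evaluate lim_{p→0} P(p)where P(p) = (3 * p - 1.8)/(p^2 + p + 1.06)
DC gain = P(0) = num(0)/den(0) = -1.8/1.06 = -1.698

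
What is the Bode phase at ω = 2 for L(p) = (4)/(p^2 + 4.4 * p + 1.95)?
Substitute p = j*2: L(j2) = -0.100438 - 0.431148j.
∠L(j2) = atan2(Im, Re) = atan2(-0.431148, -0.100438) = -103.11°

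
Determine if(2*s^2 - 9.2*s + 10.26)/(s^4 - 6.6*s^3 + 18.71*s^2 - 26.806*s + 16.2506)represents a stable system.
Denominator: s^4 - 6.6*s^3 + 18.71*s^2 - 26.806*s + 16.2506 = (s^2 - 2.8*s + 4.21)(s^2 - 3.8*s + 3.86). Poles: 1.4 + 1.5j, 1.4 - 1.5j, 1.9 + 0.5j, 1.9 - 0.5j. All Re(p)<0: No (unstable)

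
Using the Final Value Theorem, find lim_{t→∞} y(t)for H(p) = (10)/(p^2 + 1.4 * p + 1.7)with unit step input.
FVT: lim_{t→∞} y(t) = lim_{p→0} p*Y(p) where Y(p) = H(p)/p.
= lim_{p→0} H(p) = H(0) = num(0)/den(0) = 10/1.7 = 5.882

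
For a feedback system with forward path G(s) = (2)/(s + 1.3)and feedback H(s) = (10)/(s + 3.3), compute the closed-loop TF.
Closed-loop T = G/(1+GH).
Numerator: G_num * H_den = 2*s + 6.6.
Denominator: G_den * H_den + G_num * H_num = (s^2 + 4.6*s + 4.29) + (20) = s^2 + 4.6*s + 24.29.
T(s) = (2*s + 6.6)/(s^2 + 4.6*s + 24.29)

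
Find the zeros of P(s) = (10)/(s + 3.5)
Numerator is a nonzero constant (10) → Zeros: none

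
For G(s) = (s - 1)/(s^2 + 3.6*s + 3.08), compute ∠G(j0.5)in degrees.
Substitute s = j*0.5: G(j0.5) = -0.171572 + 0.285806j.
∠G(j0.5) = atan2(Im, Re) = atan2(0.285806, -0.171572) = 120.98°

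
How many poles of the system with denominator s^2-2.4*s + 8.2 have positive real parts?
Poles: 1.2 + 2.6j, 1.2 - 2.6j. RHP poles (Re>0): 2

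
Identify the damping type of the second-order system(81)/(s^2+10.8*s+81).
Standard form: ωn²/(s²+2ζωn·s+ωn²) gives ωn=9, ζ=0.6.
Underdamped (ζ = 0.6 < 1)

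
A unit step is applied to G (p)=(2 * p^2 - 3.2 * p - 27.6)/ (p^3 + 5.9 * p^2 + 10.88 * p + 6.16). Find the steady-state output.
FVT: lim_{t→∞} y(t) = lim_{p→0} p*Y(p) where Y(p) = G(p)/p.
= lim_{p→0} G(p) = G(0) = num(0)/den(0) = -27.6/6.16 = -4.481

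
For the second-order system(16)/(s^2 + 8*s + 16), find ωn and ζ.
Standard form: ωn²/(s²+2ζωn·s+ωn²).
const=16=ωn² → ωn=4, s coeff=8=2ζωn → ζ=1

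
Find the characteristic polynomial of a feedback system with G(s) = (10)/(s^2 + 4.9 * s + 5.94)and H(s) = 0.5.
Characteristic poly = G_den * H_den + G_num * H_num = (s^2 + 4.9*s + 5.94) + (5) = s^2 + 4.9*s + 10.94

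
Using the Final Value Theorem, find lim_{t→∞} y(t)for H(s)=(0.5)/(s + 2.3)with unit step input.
FVT: lim_{t→∞} y(t) = lim_{s→0} s*Y(s) where Y(s) = H(s)/s.
= lim_{s→0} H(s) = H(0) = num(0)/den(0) = 0.5/2.3 = 0.2174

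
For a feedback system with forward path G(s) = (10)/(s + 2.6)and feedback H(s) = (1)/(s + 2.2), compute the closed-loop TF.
Closed-loop T = G/(1+GH).
Numerator: G_num * H_den = 10*s + 22.
Denominator: G_den * H_den + G_num * H_num = (s^2 + 4.8*s + 5.72) + (10) = s^2 + 4.8*s + 15.72.
T(s) = (10*s + 22)/(s^2 + 4.8*s + 15.72)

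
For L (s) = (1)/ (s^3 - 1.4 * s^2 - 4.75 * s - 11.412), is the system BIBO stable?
Denominator: s^3 - 1.4*s^2 - 4.75*s - 11.412 = (s - 3.6)(s^2 + 2.2*s + 3.17). Poles: -1.1 + 1.4j, -1.1 - 1.4j, 3.6. All Re(p)<0: No (unstable)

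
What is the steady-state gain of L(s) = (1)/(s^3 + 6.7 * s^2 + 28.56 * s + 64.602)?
DC gain = L(0) = num(0)/den(0) = 1/64.602 = 0.01548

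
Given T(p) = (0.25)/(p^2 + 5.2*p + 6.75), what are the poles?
Set denominator = 0: p^2 + 5.2*p + 6.75 = (p + 2.5)(p + 2.7) = 0 → Poles: -2.5, -2.7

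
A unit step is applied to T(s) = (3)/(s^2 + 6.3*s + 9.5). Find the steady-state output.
FVT: lim_{t→∞} y(t) = lim_{s→0} s*Y(s) where Y(s) = T(s)/s.
= lim_{s→0} T(s) = T(0) = num(0)/den(0) = 3/9.5 = 0.3158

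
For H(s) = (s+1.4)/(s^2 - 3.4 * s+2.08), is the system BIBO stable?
Denominator: s^2 - 3.4*s + 2.08 = (s - 2.6)(s - 0.8). Poles: 0.8, 2.6. All Re(p)<0: No (unstable)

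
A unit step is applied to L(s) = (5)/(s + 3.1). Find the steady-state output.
FVT: lim_{t→∞} y(t) = lim_{s→0} s*Y(s) where Y(s) = L(s)/s.
= lim_{s→0} L(s) = L(0) = num(0)/den(0) = 5/3.1 = 1.613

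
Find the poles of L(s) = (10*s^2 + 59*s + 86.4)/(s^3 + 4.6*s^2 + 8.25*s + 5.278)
Set denominator = 0: s^3 + 4.6*s^2 + 8.25*s + 5.278 = (s + 1.4)(s^2 + 3.2*s + 3.77) = 0 → Poles: -1.4, -1.6 + 1.1j, -1.6 - 1.1j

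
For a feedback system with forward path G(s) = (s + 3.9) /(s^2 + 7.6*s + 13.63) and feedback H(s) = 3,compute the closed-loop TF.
Closed-loop T = G/(1+GH).
Numerator: G_num * H_den = s + 3.9.
Denominator: G_den * H_den + G_num * H_num = (s^2 + 7.6*s + 13.63) + (3*s + 11.7) = s^2 + 10.6*s + 25.33.
T(s) = (s + 3.9)/(s^2 + 10.6*s + 25.33)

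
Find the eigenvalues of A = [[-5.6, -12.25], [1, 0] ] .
Eigenvalues solve det(λI - A) = 0.
Characteristic polynomial: λ^2 + 5.6*λ + 12.25 = 0.
Roots: -2.8 + 2.1j, -2.8 - 2.1j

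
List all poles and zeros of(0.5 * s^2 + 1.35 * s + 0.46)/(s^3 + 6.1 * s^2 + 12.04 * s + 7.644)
Set denominator = 0: s^3 + 6.1*s^2 + 12.04*s + 7.644 = (s + 2.6)(s + 2.1)(s + 1.4) = 0 → Poles: -1.4, -2.1, -2.6
Set numerator = 0: 0.5*s^2 + 1.35*s + 0.46 = 0.5*(s + 0.4)(s + 2.3) = 0 → Zeros: -0.4, -2.3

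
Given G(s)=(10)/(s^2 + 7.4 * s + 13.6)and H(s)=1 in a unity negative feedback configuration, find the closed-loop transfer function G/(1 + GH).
Closed-loop T = G/(1+GH).
Numerator: G_num * H_den = 10.
Denominator: G_den * H_den + G_num * H_num = (s^2 + 7.4*s + 13.6) + (10) = s^2 + 7.4*s + 23.6.
T(s) = (10)/(s^2 + 7.4*s + 23.6)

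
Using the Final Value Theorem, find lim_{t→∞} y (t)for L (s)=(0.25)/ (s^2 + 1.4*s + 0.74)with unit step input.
FVT: lim_{t→∞} y(t) = lim_{s→0} s*Y(s) where Y(s) = L(s)/s.
= lim_{s→0} L(s) = L(0) = num(0)/den(0) = 0.25/0.74 = 0.3378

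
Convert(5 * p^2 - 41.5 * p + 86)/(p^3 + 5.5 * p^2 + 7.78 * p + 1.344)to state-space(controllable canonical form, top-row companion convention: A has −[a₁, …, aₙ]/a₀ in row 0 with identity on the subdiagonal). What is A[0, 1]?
Reachable canonical form for den = p^3 + 5.5*p^2 + 7.78*p + 1.344: top row of A = -[a₁,a₂,...,aₙ]/a₀, ones on the subdiagonal, zeros elsewhere.
A = [[-5.5, -7.78, -1.344], [1, 0, 0], [0, 1, 0]].
A[0,1] = -7.78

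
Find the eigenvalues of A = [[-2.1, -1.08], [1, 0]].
Eigenvalues solve det(λI - A) = 0.
Characteristic polynomial: λ^2 + 2.1*λ + 1.08 = 0.
Factor: (λ + 1.2)(λ + 0.9) = 0.
Roots: -0.9, -1.2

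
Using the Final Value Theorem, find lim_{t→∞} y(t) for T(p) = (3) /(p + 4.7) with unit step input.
FVT: lim_{t→∞} y(t) = lim_{p→0} p*Y(p) where Y(p) = T(p)/p.
= lim_{p→0} T(p) = T(0) = num(0)/den(0) = 3/4.7 = 0.6383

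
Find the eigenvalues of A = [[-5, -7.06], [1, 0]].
Eigenvalues solve det(λI - A) = 0.
Characteristic polynomial: λ^2 + 5*λ + 7.06 = 0.
Roots: -2.5 + 0.9j, -2.5 - 0.9j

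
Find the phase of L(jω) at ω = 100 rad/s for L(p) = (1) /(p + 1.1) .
Substitute p = j*100: L(j100) = 0.000109987 - 0.00999879j.
∠L(j100) = atan2(Im, Re) = atan2(-0.00999879, 0.000109987) = -89.37°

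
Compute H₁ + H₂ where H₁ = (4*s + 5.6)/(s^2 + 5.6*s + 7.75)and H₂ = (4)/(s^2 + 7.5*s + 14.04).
Parallel: H = H₁ + H₂ = (n₁·d₂ + n₂·d₁)/(d₁·d₂).
n₁·d₂ = 4*s^3 + 35.6*s^2 + 98.16*s + 78.624. n₂·d₁ = 4*s^2 + 22.4*s + 31. Sum = 4*s^3 + 39.6*s^2 + 120.56*s + 109.624. d₁·d₂ = s^4 + 13.1*s^3 + 63.79*s^2 + 136.749*s + 108.81.
H(s) = (4*s^3 + 39.6*s^2 + 120.56*s + 109.624)/(s^4 + 13.1*s^3 + 63.79*s^2 + 136.749*s + 108.81)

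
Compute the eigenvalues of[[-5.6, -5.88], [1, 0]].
Eigenvalues solve det(λI - A) = 0.
Characteristic polynomial: λ^2 + 5.6*λ + 5.88 = 0.
Factor: (λ + 4.2)(λ + 1.4) = 0.
Roots: -1.4, -4.2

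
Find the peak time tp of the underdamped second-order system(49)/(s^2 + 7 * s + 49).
Standard form: ωn²/(s²+2ζωn·s+ωn²) → ωn = 7, ζ = 0.5.
ωd = ωn·√(1-ζ²) = 7·√(1-0.5²) = 6.062.
tp = π/ωd = π/6.062 = 0.5182 s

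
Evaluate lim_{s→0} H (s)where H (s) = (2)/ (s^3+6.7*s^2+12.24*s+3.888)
DC gain = H(0) = num(0)/den(0) = 2/3.888 = 0.5144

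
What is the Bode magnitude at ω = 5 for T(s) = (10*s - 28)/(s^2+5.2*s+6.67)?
Substitute s = j*5: T(j5) = 1.79176 - 0.186267j.
|T(j5)| = sqrt(Re² + Im²) = 1.801.
20*log₁₀(1.801) = 5.11 dB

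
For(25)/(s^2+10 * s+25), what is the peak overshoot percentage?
Standard form: ωn²/(s²+2ζωn·s+ωn²) → ωn = 5, ζ = 1.
ζ ≥ 1, so the response is non-oscillatory: peak overshoot = 0%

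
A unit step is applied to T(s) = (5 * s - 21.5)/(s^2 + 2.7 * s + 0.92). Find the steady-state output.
FVT: lim_{t→∞} y(t) = lim_{s→0} s*Y(s) where Y(s) = T(s)/s.
= lim_{s→0} T(s) = T(0) = num(0)/den(0) = -21.5/0.92 = -23.37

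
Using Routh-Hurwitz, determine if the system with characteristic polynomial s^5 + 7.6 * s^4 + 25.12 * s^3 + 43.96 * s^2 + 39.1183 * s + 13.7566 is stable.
Routh array:
s^5: [1, 25.12, 39.1183]; s^4: [7.6, 43.96, 13.7566]; s^3: [19.3358, 37.3082]; s^2: [29.2959, 13.7566]; s^1: [28.2286]; s^0: [13.7566]
First column: [1, 7.6, 19.3358, 29.2959, 28.2286, 13.7566]. Sign changes = 0.
Yes, stable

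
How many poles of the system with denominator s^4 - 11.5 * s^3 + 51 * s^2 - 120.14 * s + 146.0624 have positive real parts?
s^4 - 11.5*s^3 + 51*s^2 - 120.14*s + 146.0624 = (s - 4.4)(s - 4.3)(s^2 - 2.8*s + 7.72). Poles: 1.4 + 2.4j, 1.4 - 2.4j, 4.3, 4.4. RHP poles (Re>0): 4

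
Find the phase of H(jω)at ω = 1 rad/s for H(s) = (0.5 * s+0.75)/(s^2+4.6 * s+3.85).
Substitute s = j*1: H(j1) = 0.151541 - 0.0691539j.
∠H(j1) = atan2(Im, Re) = atan2(-0.0691539, 0.151541) = -24.53°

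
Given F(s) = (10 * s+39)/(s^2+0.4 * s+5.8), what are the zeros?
Set numerator = 0: 10*s + 39 = 0 → Zeros: -3.9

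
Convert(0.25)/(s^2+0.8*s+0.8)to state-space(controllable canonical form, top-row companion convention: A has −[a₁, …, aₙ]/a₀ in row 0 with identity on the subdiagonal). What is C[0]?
Reachable canonical form: C = numerator coefficients (right-aligned, zero-padded to length n).
num = 0.25, C = [[0, 0.25]].
C[0] = 0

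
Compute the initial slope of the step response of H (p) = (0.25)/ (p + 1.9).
IVT: y'(0⁺) = lim_{p→∞} p²·Y(p) = lim_{p→∞} p·H(p).
deg(num) = 0, deg(den) = 1, relative degree = 1, so p·H(p) → (leading num)/(leading den) = 0.25/1 = 0.25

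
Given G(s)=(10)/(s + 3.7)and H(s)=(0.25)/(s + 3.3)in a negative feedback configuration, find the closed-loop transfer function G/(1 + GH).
Closed-loop T = G/(1+GH).
Numerator: G_num * H_den = 10*s + 33.
Denominator: G_den * H_den + G_num * H_num = (s^2 + 7*s + 12.21) + (2.5) = s^2 + 7*s + 14.71.
T(s) = (10*s + 33)/(s^2 + 7*s + 14.71)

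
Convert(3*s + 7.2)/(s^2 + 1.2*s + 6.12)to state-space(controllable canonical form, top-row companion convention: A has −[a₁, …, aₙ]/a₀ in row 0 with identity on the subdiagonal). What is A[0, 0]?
Reachable canonical form for den = s^2 + 1.2*s + 6.12: top row of A = -[a₁,a₂,...,aₙ]/a₀, ones on the subdiagonal, zeros elsewhere.
A = [[-1.2, -6.12], [1, 0]].
A[0,0] = -1.2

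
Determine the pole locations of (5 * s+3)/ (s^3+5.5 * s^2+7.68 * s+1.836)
Set denominator = 0: s^3 + 5.5*s^2 + 7.68*s + 1.836 = (s + 3.4)(s + 1.8)(s + 0.3) = 0 → Poles: -0.3, -1.8, -3.4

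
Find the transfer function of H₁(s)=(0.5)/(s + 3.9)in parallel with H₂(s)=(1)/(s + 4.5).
Parallel: H = H₁ + H₂ = (n₁·d₂ + n₂·d₁)/(d₁·d₂).
n₁·d₂ = 0.5*s + 2.25. n₂·d₁ = s + 3.9. Sum = 1.5*s + 6.15. d₁·d₂ = s^2 + 8.4*s + 17.55.
H(s) = (1.5*s + 6.15)/(s^2 + 8.4*s + 17.55)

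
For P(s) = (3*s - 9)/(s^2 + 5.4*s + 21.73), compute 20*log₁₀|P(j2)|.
Substitute s = j*2: P(j2) = -0.219888 + 0.472351j.
|P(j2)| = sqrt(Re² + Im²) = 0.521.
20*log₁₀(0.521) = -5.66 dB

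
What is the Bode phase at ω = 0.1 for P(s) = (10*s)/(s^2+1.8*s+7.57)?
Substitute s = j*0.1: P(j0.1) = 0.00314762 + 0.1322j.
∠P(j0.1) = atan2(Im, Re) = atan2(0.1322, 0.00314762) = 88.64°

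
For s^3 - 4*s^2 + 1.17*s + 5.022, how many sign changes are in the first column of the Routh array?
Routh array:
s^3: [1, 1.17]; s^2: [-4, 5.022]; s^1: [2.4255]; s^0: [5.022]
First column: [1, -4, 2.4255, 5.022]. Sign changes = 2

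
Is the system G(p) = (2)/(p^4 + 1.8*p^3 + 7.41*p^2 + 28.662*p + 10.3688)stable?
Denominator: p^4 + 1.8*p^3 + 7.41*p^2 + 28.662*p + 10.3688 = (p + 0.4)(p + 2.6)(p^2 - 1.2*p + 9.97). Poles: -0.4, -2.6, 0.6 + 3.1j, 0.6 - 3.1j. All Re(p)<0: No (unstable)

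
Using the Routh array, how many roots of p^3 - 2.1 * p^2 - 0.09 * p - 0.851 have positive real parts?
Routh array:
p^3: [1, -0.09]; p^2: [-2.1, -0.851]; p^1: [-0.495238]; p^0: [-0.851]
First column: [1, -2.1, -0.495238, -0.851]. Sign changes = RHP roots = 1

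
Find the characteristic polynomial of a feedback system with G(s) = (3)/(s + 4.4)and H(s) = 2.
Characteristic poly = G_den * H_den + G_num * H_num = (s + 4.4) + (6) = s + 10.4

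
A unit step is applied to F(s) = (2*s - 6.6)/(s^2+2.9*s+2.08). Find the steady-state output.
FVT: lim_{t→∞} y(t) = lim_{s→0} s*Y(s) where Y(s) = F(s)/s.
= lim_{s→0} F(s) = F(0) = num(0)/den(0) = -6.6/2.08 = -3.173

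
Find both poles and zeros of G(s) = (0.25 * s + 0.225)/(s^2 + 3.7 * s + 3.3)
Set denominator = 0: s^2 + 3.7*s + 3.3 = (s + 1.5)(s + 2.2) = 0 → Poles: -1.5, -2.2
Set numerator = 0: 0.25*s + 0.225 = 0 → Zeros: -0.9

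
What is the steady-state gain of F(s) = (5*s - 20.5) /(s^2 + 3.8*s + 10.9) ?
DC gain = F(0) = num(0)/den(0) = -20.5/10.9 = -1.881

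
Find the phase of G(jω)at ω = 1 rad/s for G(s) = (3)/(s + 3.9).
Substitute s = j*1: G(j1) = 0.721777 - 0.185071j.
∠G(j1) = atan2(Im, Re) = atan2(-0.185071, 0.721777) = -14.38°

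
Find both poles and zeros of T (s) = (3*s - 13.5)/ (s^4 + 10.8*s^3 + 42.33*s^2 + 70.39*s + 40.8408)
Set denominator = 0: s^4 + 10.8*s^3 + 42.33*s^2 + 70.39*s + 40.8408 = (s + 3.3)(s + 1.3)(s + 2.8)(s + 3.4) = 0 → Poles: -1.3, -2.8, -3.3, -3.4
Set numerator = 0: 3*s - 13.5 = 0 → Zeros: 4.5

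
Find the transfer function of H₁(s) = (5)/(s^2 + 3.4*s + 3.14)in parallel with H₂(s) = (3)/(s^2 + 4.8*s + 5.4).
Parallel: H = H₁ + H₂ = (n₁·d₂ + n₂·d₁)/(d₁·d₂).
n₁·d₂ = 5*s^2 + 24*s + 27. n₂·d₁ = 3*s^2 + 10.2*s + 9.42. Sum = 8*s^2 + 34.2*s + 36.42. d₁·d₂ = s^4 + 8.2*s^3 + 24.86*s^2 + 33.432*s + 16.956.
H(s) = (8*s^2 + 34.2*s + 36.42)/(s^4 + 8.2*s^3 + 24.86*s^2 + 33.432*s + 16.956)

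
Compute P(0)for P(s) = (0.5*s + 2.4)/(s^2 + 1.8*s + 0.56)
DC gain = P(0) = num(0)/den(0) = 2.4/0.56 = 4.286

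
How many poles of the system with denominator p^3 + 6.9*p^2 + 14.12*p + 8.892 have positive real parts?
p^3 + 6.9*p^2 + 14.12*p + 8.892 = (p + 1.3)(p + 3.8)(p + 1.8). Poles: -1.3, -1.8, -3.8. RHP poles (Re>0): 0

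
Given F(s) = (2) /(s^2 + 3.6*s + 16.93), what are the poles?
Set denominator = 0: s^2 + 3.6*s + 16.93 = 0 → Poles: -1.8 + 3.7j, -1.8 - 3.7j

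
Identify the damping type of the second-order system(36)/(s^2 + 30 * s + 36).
Standard form: ωn²/(s²+2ζωn·s+ωn²) gives ωn=6, ζ=2.5.
Overdamped (ζ = 2.5 > 1)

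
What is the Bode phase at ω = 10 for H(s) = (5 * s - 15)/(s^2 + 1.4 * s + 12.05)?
Substitute s = j*10: H(j10) = 0.254596 - 0.527978j.
∠H(j10) = atan2(Im, Re) = atan2(-0.527978, 0.254596) = -64.26°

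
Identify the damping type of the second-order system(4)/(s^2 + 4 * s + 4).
Standard form: ωn²/(s²+2ζωn·s+ωn²) gives ωn=2, ζ=1.
Critically damped (ζ = 1)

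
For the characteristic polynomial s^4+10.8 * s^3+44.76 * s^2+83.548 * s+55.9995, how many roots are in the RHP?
s^4 + 10.8*s^3 + 44.76*s^2 + 83.548*s + 55.9995 = (s + 1.5)(s + 3.7)(s^2 + 5.6*s + 10.09). Poles: -1.5, -2.8 + 1.5j, -2.8 - 1.5j, -3.7. RHP poles (Re>0): 0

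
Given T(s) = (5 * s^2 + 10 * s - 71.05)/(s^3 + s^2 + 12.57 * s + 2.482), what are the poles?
Set denominator = 0: s^3 + s^2 + 12.57*s + 2.482 = (s + 0.2)(s^2 + 0.8*s + 12.41) = 0 → Poles: -0.2, -0.4 + 3.5j, -0.4 - 3.5j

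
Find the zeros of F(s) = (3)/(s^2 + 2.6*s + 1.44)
Numerator is a nonzero constant (3) → Zeros: none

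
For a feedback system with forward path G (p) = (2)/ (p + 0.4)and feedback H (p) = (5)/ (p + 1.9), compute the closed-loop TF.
Closed-loop T = G/(1+GH).
Numerator: G_num * H_den = 2*p + 3.8.
Denominator: G_den * H_den + G_num * H_num = (p^2 + 2.3*p + 0.76) + (10) = p^2 + 2.3*p + 10.76.
T(p) = (2*p + 3.8)/(p^2 + 2.3*p + 10.76)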